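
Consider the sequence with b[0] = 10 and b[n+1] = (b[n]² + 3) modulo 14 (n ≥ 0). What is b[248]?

0

Listing terms: b[0] = 10, b[1] = 5, b[2] = 0, b[3] = 3, b[4] = 12, b[5] = 7, b[6] = 10.
The sequence repeats with period 6.
So b[248] = b[0 + ((248-0) mod 6)] = b[2] = 0.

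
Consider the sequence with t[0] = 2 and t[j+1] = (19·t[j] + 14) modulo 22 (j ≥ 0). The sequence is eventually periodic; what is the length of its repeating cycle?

t[0] = 2; t[1] = 8; t[2] = 12; t[3] = 0; t[4] = 14; t[5] = 16; t[6] = 10; t[7] = 6; t[8] = 18; t[9] = 4; t[10] = 2.
Since t[10] = t[0] = 2, the sequence is periodic with period 10.

10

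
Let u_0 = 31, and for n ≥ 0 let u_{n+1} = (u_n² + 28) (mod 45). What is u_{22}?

Listing terms: u_0 = 31,  u_1 = 44,  u_2 = 29,  u_3 = 14,  u_4 = 44.
Since u_4 = u_1 = 44, the sequence is eventually periodic: after a pre-period of length 1 it cycles with period 3.
For n ≥ 1, u_n depends only on (n - 1) mod 3. (22 - 1) mod 3 = 0, so u_{22} = u_1 = 44.

44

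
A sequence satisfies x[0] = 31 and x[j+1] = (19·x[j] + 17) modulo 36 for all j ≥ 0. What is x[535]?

18

x[0] = 31,  x[1] = 30,  x[2] = 11,  x[3] = 10,  x[4] = 27,  x[5] = 26,  x[6] = 7,  x[7] = 6,  x[8] = 23,  x[9] = 22,  x[10] = 3,  x[11] = 2,  x[12] = 19,  x[13] = 18,  x[14] = 35,  x[15] = 34,  x[16] = 15,  x[17] = 14,  x[18] = 31.
The sequence repeats with period 18.
(535 - 0) mod 18 = 13, so x[535] = x[13] = 18.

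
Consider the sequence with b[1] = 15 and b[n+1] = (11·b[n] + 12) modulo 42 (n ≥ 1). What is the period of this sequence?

3

Computing terms: b[1] = 15,  b[2] = 9,  b[3] = 27,  b[4] = 15.
Since b[4] = b[1] = 15, the sequence is periodic with period 3.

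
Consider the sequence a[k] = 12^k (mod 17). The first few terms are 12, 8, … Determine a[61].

We have a[1] = 12; a[2] = 8; a[3] = 11; a[4] = 13; a[5] = 3; a[6] = 2; a[7] = 7; a[8] = 16; a[9] = 5; a[10] = 9; a[11] = 6; a[12] = 4; a[13] = 14; a[14] = 15; a[15] = 10; a[16] = 1; a[17] = 12.
Since a[17] = a[1] = 12, the sequence is periodic with period 16.
(61 - 1) mod 16 = 12, so a[61] = a[13] = 14.

14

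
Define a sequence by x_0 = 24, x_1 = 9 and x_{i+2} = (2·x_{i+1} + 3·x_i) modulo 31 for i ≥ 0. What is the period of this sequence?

x_0 = 24; x_1 = 9; x_2 = 28; x_3 = 21; x_4 = 2; x_5 = 5; x_6 = 16; x_7 = 16; x_8 = 18; x_9 = 22; x_{10} = 5; x_{11} = 14; x_{12} = 12; x_{13} = 4; x_{14} = 13; x_{15} = 7; x_{16} = 22; x_{17} = 3; x_{18} = 10; x_{19} = 29; x_{20} = 26; x_{21} = 15; x_{22} = 15; x_{23} = 13; x_{24} = 9; x_{25} = 26; x_{26} = 17; x_{27} = 19; x_{28} = 27; x_{29} = 18; x_{30} = 24; x_{31} = 9.
The sequence repeats with period 30.

30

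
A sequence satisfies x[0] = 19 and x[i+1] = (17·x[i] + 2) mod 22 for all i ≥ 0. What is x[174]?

7

We have x[0] = 19,  x[1] = 17,  x[2] = 5,  x[3] = 21,  x[4] = 7,  x[5] = 11,  x[6] = 13,  x[7] = 3,  x[8] = 9,  x[9] = 1,  x[10] = 19.
Since x[10] = x[0] = 19, the sequence is periodic with period 10.
(174 - 0) mod 10 = 4, so x[174] = x[4] = 7.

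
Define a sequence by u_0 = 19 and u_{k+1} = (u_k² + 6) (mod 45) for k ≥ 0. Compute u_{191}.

25

u_0 = 19, u_1 = 7, u_2 = 10, u_3 = 16, u_4 = 37, u_5 = 25, u_6 = 1, u_7 = 7.
Since u_7 = u_1 = 7, the sequence is eventually periodic: after a pre-period of length 1 it cycles with period 6.
For k ≥ 1, u_k depends only on (k - 1) mod 6. (191 - 1) mod 6 = 4, so u_{191} = u_5 = 25.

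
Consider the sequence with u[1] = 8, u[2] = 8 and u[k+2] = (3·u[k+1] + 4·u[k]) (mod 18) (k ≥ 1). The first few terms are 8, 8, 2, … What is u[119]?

Computing terms: u[1] = 8, u[2] = 8, u[3] = 2, u[4] = 2, u[5] = 14, u[6] = 14, u[7] = 8, u[8] = 8.
Since (u[7], u[8]) = (u[1], u[2]) = (8, 8) (two consecutive terms determine the rest), the sequence is periodic with period 6.
So u[119] = u[1 + ((119-1) mod 6)] = u[5] = 14.

14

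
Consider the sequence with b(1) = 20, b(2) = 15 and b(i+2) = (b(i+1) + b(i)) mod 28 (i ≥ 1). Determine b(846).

Computing terms: b(1) = 20, b(2) = 15, b(3) = 7, b(4) = 22, b(5) = 1, b(6) = 23, b(7) = 24, b(8) = 19, b(9) = 15, b(10) = 6, b(11) = 21, b(12) = 27, b(13) = 20, b(14) = 19, b(15) = 11, b(16) = 2, b(17) = 13, b(18) = 15, b(19) = 0, b(20) = 15, b(21) = 15, b(22) = 2, b(23) = 17, b(24) = 19, b(25) = 8, b(26) = 27, b(27) = 7, b(28) = 6, b(29) = 13, b(30) = 19, b(31) = 4, b(32) = 23, b(33) = 27, b(34) = 22, b(35) = 21, b(36) = 15, b(37) = 8, b(38) = 23, b(39) = 3, b(40) = 26, b(41) = 1, b(42) = 27, b(43) = 0, b(44) = 27, b(45) = 27, b(46) = 26, b(47) = 25, b(48) = 23, b(49) = 20, b(50) = 15.
Since (b(49), b(50)) = (b(1), b(2)) = (20, 15) (two consecutive terms determine the rest), the sequence is periodic with period 48.
(846 - 1) mod 48 = 29, so b(846) = b(30) = 19.

19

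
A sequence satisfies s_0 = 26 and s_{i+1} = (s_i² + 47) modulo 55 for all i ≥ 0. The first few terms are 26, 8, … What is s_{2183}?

23

s_0 = 26, s_1 = 8, s_2 = 1, s_3 = 48, s_4 = 41, s_5 = 23, s_6 = 26.
The sequence repeats with period 6.
(2183 - 0) mod 6 = 5, so s_{2183} = s_5 = 23.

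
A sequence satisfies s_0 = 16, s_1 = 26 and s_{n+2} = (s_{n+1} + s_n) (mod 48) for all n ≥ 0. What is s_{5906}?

42

s_0 = 16; s_1 = 26; s_2 = 42; s_3 = 20; s_4 = 14; s_5 = 34; s_6 = 0; s_7 = 34; s_8 = 34; s_9 = 20; s_{10} = 6; s_{11} = 26; s_{12} = 32; s_{13} = 10; s_{14} = 42; s_{15} = 4; s_{16} = 46; s_{17} = 2; s_{18} = 0; s_{19} = 2; s_{20} = 2; s_{21} = 4; s_{22} = 6; s_{23} = 10; s_{24} = 16; s_{25} = 26.
The sequence repeats with period 24.
(5906 - 0) mod 24 = 2, so s_{5906} = s_2 = 42.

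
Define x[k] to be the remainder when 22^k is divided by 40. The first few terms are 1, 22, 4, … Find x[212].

We have x[0] = 1; x[1] = 22; x[2] = 4; x[3] = 8; x[4] = 16; x[5] = 32; x[6] = 24; x[7] = 8.
Since x[7] = x[3] = 8, the sequence is eventually periodic: after a pre-period of length 3 it cycles with period 4.
For k ≥ 3, x[k] depends only on (k - 3) mod 4. (212 - 3) mod 4 = 1, so x[212] = x[4] = 16.

16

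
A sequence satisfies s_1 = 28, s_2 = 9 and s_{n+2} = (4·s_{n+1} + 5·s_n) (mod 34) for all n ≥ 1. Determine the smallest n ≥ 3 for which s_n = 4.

Listing terms: s_1 = 28, s_2 = 9, s_3 = 6, s_4 = 1, s_5 = 0, s_6 = 5, s_7 = 20, s_8 = 3, s_9 = 10, s_{10} = 21, s_{11} = 32, s_{12} = 29, s_{13} = 4, s_{14} = 25, s_{15} = 18, s_{16} = 27, s_{17} = 28, s_{18} = 9.
Since (s_{17}, s_{18}) = (s_1, s_2) = (28, 9) (two consecutive terms determine the rest), the sequence is periodic with period 16.
The value 4 first appears (with n ≥ 3) at s_{13}.

13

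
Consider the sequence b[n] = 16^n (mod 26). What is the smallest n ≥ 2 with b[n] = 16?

4

Computing terms: b[1] = 16, b[2] = 22, b[3] = 14, b[4] = 16.
The sequence repeats with period 3.
The value 16 next appears (with n ≥ 2) at b[4].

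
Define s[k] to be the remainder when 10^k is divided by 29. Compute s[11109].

Listing terms: s[1] = 10, s[2] = 13, s[3] = 14, s[4] = 24, s[5] = 8, s[6] = 22, s[7] = 17, s[8] = 25, s[9] = 18, s[10] = 6, s[11] = 2, s[12] = 20, s[13] = 26, s[14] = 28, s[15] = 19, s[16] = 16, s[17] = 15, s[18] = 5, s[19] = 21, s[20] = 7, s[21] = 12, s[22] = 4, s[23] = 11, s[24] = 23, s[25] = 27, s[26] = 9, s[27] = 3, s[28] = 1, s[29] = 10.
The sequence repeats with period 28.
So s[11109] = s[1 + ((11109-1) mod 28)] = s[21] = 12.

12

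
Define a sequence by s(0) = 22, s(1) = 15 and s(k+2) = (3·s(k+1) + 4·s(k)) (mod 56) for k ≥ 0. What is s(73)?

43

We have s(0) = 22; s(1) = 15; s(2) = 21; s(3) = 11; s(4) = 5; s(5) = 3; s(6) = 29; s(7) = 43; s(8) = 21; s(9) = 11.
Since (s(8), s(9)) = (s(2), s(3)) = (21, 11) (two consecutive terms determine the rest), the sequence is eventually periodic: after a pre-period of length 2 it cycles with period 6.
For k ≥ 2, s(k) depends only on (k - 2) mod 6. (73 - 2) mod 6 = 5, so s(73) = s(7) = 43.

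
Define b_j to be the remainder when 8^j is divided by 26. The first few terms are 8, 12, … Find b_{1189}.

Listing terms: b_1 = 8,  b_2 = 12,  b_3 = 18,  b_4 = 14,  b_5 = 8.
The sequence repeats with period 4.
So b_{1189} = b_{1 + ((1189-1) mod 4)} = b_1 = 8.

8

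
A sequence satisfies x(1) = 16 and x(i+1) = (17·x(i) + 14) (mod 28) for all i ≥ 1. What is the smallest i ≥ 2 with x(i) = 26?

4

Computing terms: x(1) = 16, x(2) = 6, x(3) = 4, x(4) = 26, x(5) = 8, x(6) = 10, x(7) = 16.
Since x(7) = x(1) = 16, the sequence is periodic with period 6.
The value 26 first appears (with i ≥ 2) at x(4).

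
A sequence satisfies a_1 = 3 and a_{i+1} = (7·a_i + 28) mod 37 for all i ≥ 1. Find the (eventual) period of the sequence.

Listing terms: a_1 = 3,  a_2 = 12,  a_3 = 1,  a_4 = 35,  a_5 = 14,  a_6 = 15,  a_7 = 22,  a_8 = 34,  a_9 = 7,  a_{10} = 3.
Since a_{10} = a_1 = 3, the sequence is periodic with period 9.

9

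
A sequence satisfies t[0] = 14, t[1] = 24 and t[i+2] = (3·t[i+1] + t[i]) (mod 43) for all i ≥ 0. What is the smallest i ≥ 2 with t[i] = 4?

21

t[0] = 14, t[1] = 24, t[2] = 0, t[3] = 24, t[4] = 29, t[5] = 25, t[6] = 18, t[7] = 36, t[8] = 40, t[9] = 27, t[10] = 35, t[11] = 3, t[12] = 1, t[13] = 6, t[14] = 19, t[15] = 20, t[16] = 36, t[17] = 42, t[18] = 33, t[19] = 12, t[20] = 26, t[21] = 4, t[22] = 38, t[23] = 32, t[24] = 5, t[25] = 4, t[26] = 17, t[27] = 12, t[28] = 10, t[29] = 42, t[30] = 7, t[31] = 20, t[32] = 24, t[33] = 6, t[34] = 42, t[35] = 3, t[36] = 8, t[37] = 27, t[38] = 3, t[39] = 36, t[40] = 25, t[41] = 25, t[42] = 14, t[43] = 24.
Since (t[42], t[43]) = (t[0], t[1]) = (14, 24) (two consecutive terms determine the rest), the sequence is periodic with period 42.
The value 4 first appears (with i ≥ 2) at t[21].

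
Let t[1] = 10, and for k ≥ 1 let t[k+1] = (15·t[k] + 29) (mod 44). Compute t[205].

t[1] = 10,  t[2] = 3,  t[3] = 30,  t[4] = 39,  t[5] = 42,  t[6] = 43,  t[7] = 14,  t[8] = 19,  t[9] = 6,  t[10] = 31,  t[11] = 10.
Since t[11] = t[1] = 10, the sequence is periodic with period 10.
So t[205] = t[1 + ((205-1) mod 10)] = t[5] = 42.

42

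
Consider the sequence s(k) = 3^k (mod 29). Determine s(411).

18

s(0) = 1,  s(1) = 3,  s(2) = 9,  s(3) = 27,  s(4) = 23,  s(5) = 11,  s(6) = 4,  s(7) = 12,  s(8) = 7,  s(9) = 21,  s(10) = 5,  s(11) = 15,  s(12) = 16,  s(13) = 19,  s(14) = 28,  s(15) = 26,  s(16) = 20,  s(17) = 2,  s(18) = 6,  s(19) = 18,  s(20) = 25,  s(21) = 17,  s(22) = 22,  s(23) = 8,  s(24) = 24,  s(25) = 14,  s(26) = 13,  s(27) = 10,  s(28) = 1.
The sequence repeats with period 28.
(411 - 0) mod 28 = 19, so s(411) = s(19) = 18.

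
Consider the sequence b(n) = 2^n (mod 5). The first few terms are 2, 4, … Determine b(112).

1

Computing terms: b(1) = 2; b(2) = 4; b(3) = 3; b(4) = 1; b(5) = 2.
The sequence repeats with period 4.
So b(112) = b(1 + ((112-1) mod 4)) = b(4) = 1.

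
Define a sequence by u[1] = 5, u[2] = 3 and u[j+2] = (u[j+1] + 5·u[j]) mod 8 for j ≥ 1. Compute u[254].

u[1] = 5; u[2] = 3; u[3] = 4; u[4] = 3; u[5] = 7; u[6] = 6; u[7] = 1; u[8] = 7; u[9] = 4; u[10] = 7; u[11] = 3; u[12] = 6; u[13] = 5; u[14] = 3.
Since (u[13], u[14]) = (u[1], u[2]) = (5, 3) (two consecutive terms determine the rest), the sequence is periodic with period 12.
So u[254] = u[1 + ((254-1) mod 12)] = u[2] = 3.

3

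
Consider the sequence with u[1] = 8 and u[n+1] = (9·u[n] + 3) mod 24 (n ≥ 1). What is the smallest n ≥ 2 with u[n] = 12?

Listing terms: u[1] = 8, u[2] = 3, u[3] = 6, u[4] = 9, u[5] = 12, u[6] = 15, u[7] = 18, u[8] = 21, u[9] = 0, u[10] = 3.
Since u[10] = u[2] = 3, the sequence is eventually periodic: after a pre-period of length 1 it cycles with period 8.
The value 12 first appears (with n ≥ 2) at u[5].

5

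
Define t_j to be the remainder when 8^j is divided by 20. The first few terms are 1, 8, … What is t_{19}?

12

We have t_0 = 1, t_1 = 8, t_2 = 4, t_3 = 12, t_4 = 16, t_5 = 8.
Since t_5 = t_1 = 8, the sequence is eventually periodic: after a pre-period of length 1 it cycles with period 4.
For j ≥ 1, t_j depends only on (j - 1) mod 4. (19 - 1) mod 4 = 2, so t_{19} = t_3 = 12.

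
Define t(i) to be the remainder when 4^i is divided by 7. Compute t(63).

Listing terms: t(1) = 4; t(2) = 2; t(3) = 1; t(4) = 4.
Since t(4) = t(1) = 4, the sequence is periodic with period 3.
(63 - 1) mod 3 = 2, so t(63) = t(3) = 1.

1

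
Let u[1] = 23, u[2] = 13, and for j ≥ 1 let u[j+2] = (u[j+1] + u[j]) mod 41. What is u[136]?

37

u[1] = 23, u[2] = 13, u[3] = 36, u[4] = 8, u[5] = 3, u[6] = 11, u[7] = 14, u[8] = 25, u[9] = 39, u[10] = 23, u[11] = 21, u[12] = 3, u[13] = 24, u[14] = 27, u[15] = 10, u[16] = 37, u[17] = 6, u[18] = 2, u[19] = 8, u[20] = 10, u[21] = 18, u[22] = 28, u[23] = 5, u[24] = 33, u[25] = 38, u[26] = 30, u[27] = 27, u[28] = 16, u[29] = 2, u[30] = 18, u[31] = 20, u[32] = 38, u[33] = 17, u[34] = 14, u[35] = 31, u[36] = 4, u[37] = 35, u[38] = 39, u[39] = 33, u[40] = 31, u[41] = 23, u[42] = 13.
Since (u[41], u[42]) = (u[1], u[2]) = (23, 13) (two consecutive terms determine the rest), the sequence is periodic with period 40.
So u[136] = u[1 + ((136-1) mod 40)] = u[16] = 37.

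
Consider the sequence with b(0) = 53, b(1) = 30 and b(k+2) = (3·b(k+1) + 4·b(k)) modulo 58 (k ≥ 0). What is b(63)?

Listing terms: b(0) = 53,  b(1) = 30,  b(2) = 12,  b(3) = 40,  b(4) = 52,  b(5) = 26,  b(6) = 54,  b(7) = 34,  b(8) = 28,  b(9) = 46,  b(10) = 18,  b(11) = 6,  b(12) = 32,  b(13) = 4,  b(14) = 24,  b(15) = 30,  b(16) = 12.
Since (b(15), b(16)) = (b(1), b(2)) = (30, 12) (two consecutive terms determine the rest), the sequence is eventually periodic: after a pre-period of length 1 it cycles with period 14.
For k ≥ 1, b(k) depends only on (k - 1) mod 14. (63 - 1) mod 14 = 6, so b(63) = b(7) = 34.

34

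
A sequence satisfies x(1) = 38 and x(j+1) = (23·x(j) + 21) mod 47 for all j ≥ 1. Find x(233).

We have x(1) = 38, x(2) = 2, x(3) = 20, x(4) = 11, x(5) = 39, x(6) = 25, x(7) = 32, x(8) = 5, x(9) = 42, x(10) = 0, x(11) = 21, x(12) = 34, x(13) = 4, x(14) = 19, x(15) = 35, x(16) = 27, x(17) = 31, x(18) = 29, x(19) = 30, x(20) = 6, x(21) = 18, x(22) = 12, x(23) = 15, x(24) = 37, x(25) = 26, x(26) = 8, x(27) = 17, x(28) = 36, x(29) = 3, x(30) = 43, x(31) = 23, x(32) = 33, x(33) = 28, x(34) = 7, x(35) = 41, x(36) = 24, x(37) = 9, x(38) = 40, x(39) = 1, x(40) = 44, x(41) = 46, x(42) = 45, x(43) = 22, x(44) = 10, x(45) = 16, x(46) = 13, x(47) = 38.
The sequence repeats with period 46.
(233 - 1) mod 46 = 2, so x(233) = x(3) = 20.

20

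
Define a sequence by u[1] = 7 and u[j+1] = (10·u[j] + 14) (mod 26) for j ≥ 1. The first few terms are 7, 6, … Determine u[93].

Computing terms: u[1] = 7; u[2] = 6; u[3] = 22; u[4] = 0; u[5] = 14; u[6] = 24; u[7] = 20; u[8] = 6.
Since u[8] = u[2] = 6, the sequence is eventually periodic: after a pre-period of length 1 it cycles with period 6.
For j ≥ 2, u[j] depends only on (j - 2) mod 6. (93 - 2) mod 6 = 1, so u[93] = u[3] = 22.

22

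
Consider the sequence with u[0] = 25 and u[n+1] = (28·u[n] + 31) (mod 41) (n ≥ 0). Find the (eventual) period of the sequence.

40

Listing terms: u[0] = 25,  u[1] = 34,  u[2] = 40,  u[3] = 3,  u[4] = 33,  u[5] = 12,  u[6] = 39,  u[7] = 16,  u[8] = 28,  u[9] = 36,  u[10] = 14,  u[11] = 13,  u[12] = 26,  u[13] = 21,  u[14] = 4,  u[15] = 20,  u[16] = 17,  u[17] = 15,  u[18] = 0,  u[19] = 31,  u[20] = 38,  u[21] = 29,  u[22] = 23,  u[23] = 19,  u[24] = 30,  u[25] = 10,  u[26] = 24,  u[27] = 6,  u[28] = 35,  u[29] = 27,  u[30] = 8,  u[31] = 9,  u[32] = 37,  u[33] = 1,  u[34] = 18,  u[35] = 2,  u[36] = 5,  u[37] = 7,  u[38] = 22,  u[39] = 32,  u[40] = 25.
The sequence repeats with period 40.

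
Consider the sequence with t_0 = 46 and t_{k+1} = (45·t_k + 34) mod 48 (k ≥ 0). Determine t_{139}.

4

t_0 = 46; t_1 = 40; t_2 = 10; t_3 = 4; t_4 = 22; t_5 = 16; t_6 = 34; t_7 = 28; t_8 = 46.
Since t_8 = t_0 = 46, the sequence is periodic with period 8.
(139 - 0) mod 8 = 3, so t_{139} = t_3 = 4.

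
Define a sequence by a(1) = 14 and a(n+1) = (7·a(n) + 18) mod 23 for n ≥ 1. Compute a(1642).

a(1) = 14,  a(2) = 1,  a(3) = 2,  a(4) = 9,  a(5) = 12,  a(6) = 10,  a(7) = 19,  a(8) = 13,  a(9) = 17,  a(10) = 22,  a(11) = 11,  a(12) = 3,  a(13) = 16,  a(14) = 15,  a(15) = 8,  a(16) = 5,  a(17) = 7,  a(18) = 21,  a(19) = 4,  a(20) = 0,  a(21) = 18,  a(22) = 6,  a(23) = 14.
The sequence repeats with period 22.
So a(1642) = a(1 + ((1642-1) mod 22)) = a(14) = 15.

15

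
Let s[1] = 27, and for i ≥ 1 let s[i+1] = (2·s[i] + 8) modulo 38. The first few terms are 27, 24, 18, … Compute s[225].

22

We have s[1] = 27; s[2] = 24; s[3] = 18; s[4] = 6; s[5] = 20; s[6] = 10; s[7] = 28; s[8] = 26; s[9] = 22; s[10] = 14; s[11] = 36; s[12] = 4; s[13] = 16; s[14] = 2; s[15] = 12; s[16] = 32; s[17] = 34; s[18] = 0; s[19] = 8; s[20] = 24.
Since s[20] = s[2] = 24, the sequence is eventually periodic: after a pre-period of length 1 it cycles with period 18.
For i ≥ 2, s[i] depends only on (i - 2) mod 18. (225 - 2) mod 18 = 7, so s[225] = s[9] = 22.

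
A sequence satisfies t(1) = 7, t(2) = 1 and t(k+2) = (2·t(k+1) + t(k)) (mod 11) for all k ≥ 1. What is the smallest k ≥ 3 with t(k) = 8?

4

t(1) = 7; t(2) = 1; t(3) = 9; t(4) = 8; t(5) = 3; t(6) = 3; t(7) = 9; t(8) = 10; t(9) = 7; t(10) = 2; t(11) = 0; t(12) = 2; t(13) = 4; t(14) = 10; t(15) = 2; t(16) = 3; t(17) = 8; t(18) = 8; t(19) = 2; t(20) = 1; t(21) = 4; t(22) = 9; t(23) = 0; t(24) = 9; t(25) = 7; t(26) = 1.
Since (t(25), t(26)) = (t(1), t(2)) = (7, 1) (two consecutive terms determine the rest), the sequence is periodic with period 24.
The value 8 first appears (with k ≥ 3) at t(4).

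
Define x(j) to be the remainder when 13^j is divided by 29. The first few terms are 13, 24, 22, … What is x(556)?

7

x(1) = 13; x(2) = 24; x(3) = 22; x(4) = 25; x(5) = 6; x(6) = 20; x(7) = 28; x(8) = 16; x(9) = 5; x(10) = 7; x(11) = 4; x(12) = 23; x(13) = 9; x(14) = 1; x(15) = 13.
Since x(15) = x(1) = 13, the sequence is periodic with period 14.
So x(556) = x(1 + ((556-1) mod 14)) = x(10) = 7.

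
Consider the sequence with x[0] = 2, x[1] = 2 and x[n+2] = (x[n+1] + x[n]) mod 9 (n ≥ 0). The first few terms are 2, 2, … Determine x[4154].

4

x[0] = 2,  x[1] = 2,  x[2] = 4,  x[3] = 6,  x[4] = 1,  x[5] = 7,  x[6] = 8,  x[7] = 6,  x[8] = 5,  x[9] = 2,  x[10] = 7,  x[11] = 0,  x[12] = 7,  x[13] = 7,  x[14] = 5,  x[15] = 3,  x[16] = 8,  x[17] = 2,  x[18] = 1,  x[19] = 3,  x[20] = 4,  x[21] = 7,  x[22] = 2,  x[23] = 0,  x[24] = 2,  x[25] = 2.
The sequence repeats with period 24.
(4154 - 0) mod 24 = 2, so x[4154] = x[2] = 4.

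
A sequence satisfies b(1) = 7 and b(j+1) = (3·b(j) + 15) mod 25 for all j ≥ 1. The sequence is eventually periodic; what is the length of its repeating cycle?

20

We have b(1) = 7, b(2) = 11, b(3) = 23, b(4) = 9, b(5) = 17, b(6) = 16, b(7) = 13, b(8) = 4, b(9) = 2, b(10) = 21, b(11) = 3, b(12) = 24, b(13) = 12, b(14) = 1, b(15) = 18, b(16) = 19, b(17) = 22, b(18) = 6, b(19) = 8, b(20) = 14, b(21) = 7.
Since b(21) = b(1) = 7, the sequence is periodic with period 20.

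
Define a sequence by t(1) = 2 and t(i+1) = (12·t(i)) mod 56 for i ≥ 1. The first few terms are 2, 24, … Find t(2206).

Listing terms: t(1) = 2,  t(2) = 24,  t(3) = 8,  t(4) = 40,  t(5) = 32,  t(6) = 48,  t(7) = 16,  t(8) = 24.
Since t(8) = t(2) = 24, the sequence is eventually periodic: after a pre-period of length 1 it cycles with period 6.
For i ≥ 2, t(i) depends only on (i - 2) mod 6. (2206 - 2) mod 6 = 2, so t(2206) = t(4) = 40.

40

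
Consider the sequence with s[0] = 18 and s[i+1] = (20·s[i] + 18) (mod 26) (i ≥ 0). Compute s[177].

22

We have s[0] = 18; s[1] = 14; s[2] = 12; s[3] = 24; s[4] = 4; s[5] = 20; s[6] = 2; s[7] = 6; s[8] = 8; s[9] = 22; s[10] = 16; s[11] = 0; s[12] = 18.
The sequence repeats with period 12.
(177 - 0) mod 12 = 9, so s[177] = s[9] = 22.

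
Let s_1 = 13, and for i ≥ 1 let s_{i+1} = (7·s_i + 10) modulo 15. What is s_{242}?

Listing terms: s_1 = 13; s_2 = 11; s_3 = 12; s_4 = 4; s_5 = 8; s_6 = 6; s_7 = 7; s_8 = 14; s_9 = 3; s_{10} = 1; s_{11} = 2; s_{12} = 9; s_{13} = 13.
The sequence repeats with period 12.
(242 - 1) mod 12 = 1, so s_{242} = s_2 = 11.

11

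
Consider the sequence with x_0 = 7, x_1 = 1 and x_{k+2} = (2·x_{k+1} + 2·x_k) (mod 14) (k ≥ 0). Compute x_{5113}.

6

We have x_0 = 7,  x_1 = 1,  x_2 = 2,  x_3 = 6,  x_4 = 2,  x_5 = 2,  x_6 = 8,  x_7 = 6,  x_8 = 0,  x_9 = 12,  x_{10} = 10,  x_{11} = 2,  x_{12} = 10,  x_{13} = 10,  x_{14} = 12,  x_{15} = 2,  x_{16} = 0,  x_{17} = 4,  x_{18} = 8,  x_{19} = 10,  x_{20} = 8,  x_{21} = 8,  x_{22} = 4,  x_{23} = 10,  x_{24} = 0,  x_{25} = 6,  x_{26} = 12,  x_{27} = 8,  x_{28} = 12,  x_{29} = 12,  x_{30} = 6,  x_{31} = 8,  x_{32} = 0,  x_{33} = 2,  x_{34} = 4,  x_{35} = 12,  x_{36} = 4,  x_{37} = 4,  x_{38} = 2,  x_{39} = 12,  x_{40} = 0,  x_{41} = 10,  x_{42} = 6,  x_{43} = 4,  x_{44} = 6,  x_{45} = 6,  x_{46} = 10,  x_{47} = 4,  x_{48} = 0,  x_{49} = 8,  x_{50} = 2,  x_{51} = 6.
Since (x_{50}, x_{51}) = (x_2, x_3) = (2, 6) (two consecutive terms determine the rest), the sequence is eventually periodic: after a pre-period of length 2 it cycles with period 48.
For k ≥ 2, x_k depends only on (k - 2) mod 48. (5113 - 2) mod 48 = 23, so x_{5113} = x_{25} = 6.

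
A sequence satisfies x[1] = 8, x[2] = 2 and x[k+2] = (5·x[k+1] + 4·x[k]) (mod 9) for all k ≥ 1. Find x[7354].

2

x[1] = 8,  x[2] = 2,  x[3] = 6,  x[4] = 2,  x[5] = 7,  x[6] = 7,  x[7] = 0,  x[8] = 1,  x[9] = 5,  x[10] = 2,  x[11] = 3,  x[12] = 5,  x[13] = 1,  x[14] = 7,  x[15] = 3,  x[16] = 7,  x[17] = 2,  x[18] = 2,  x[19] = 0,  x[20] = 8,  x[21] = 4,  x[22] = 7,  x[23] = 6,  x[24] = 4,  x[25] = 8,  x[26] = 2.
Since (x[25], x[26]) = (x[1], x[2]) = (8, 2) (two consecutive terms determine the rest), the sequence is periodic with period 24.
So x[7354] = x[1 + ((7354-1) mod 24)] = x[10] = 2.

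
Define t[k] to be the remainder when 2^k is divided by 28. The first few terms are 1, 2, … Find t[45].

8

Computing terms: t[0] = 1; t[1] = 2; t[2] = 4; t[3] = 8; t[4] = 16; t[5] = 4.
Since t[5] = t[2] = 4, the sequence is eventually periodic: after a pre-period of length 2 it cycles with period 3.
For k ≥ 2, t[k] depends only on (k - 2) mod 3. (45 - 2) mod 3 = 1, so t[45] = t[3] = 8.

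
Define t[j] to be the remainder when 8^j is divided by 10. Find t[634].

4

Computing terms: t[1] = 8,  t[2] = 4,  t[3] = 2,  t[4] = 6,  t[5] = 8.
Since t[5] = t[1] = 8, the sequence is periodic with period 4.
(634 - 1) mod 4 = 1, so t[634] = t[2] = 4.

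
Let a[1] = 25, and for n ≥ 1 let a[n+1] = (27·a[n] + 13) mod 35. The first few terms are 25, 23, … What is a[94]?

We have a[1] = 25,  a[2] = 23,  a[3] = 4,  a[4] = 16,  a[5] = 25.
Since a[5] = a[1] = 25, the sequence is periodic with period 4.
(94 - 1) mod 4 = 1, so a[94] = a[2] = 23.

23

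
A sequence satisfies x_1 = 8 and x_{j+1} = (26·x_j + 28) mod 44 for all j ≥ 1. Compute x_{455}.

Listing terms: x_1 = 8; x_2 = 16; x_3 = 4; x_4 = 0; x_5 = 28; x_6 = 8.
Since x_6 = x_1 = 8, the sequence is periodic with period 5.
(455 - 1) mod 5 = 4, so x_{455} = x_5 = 28.

28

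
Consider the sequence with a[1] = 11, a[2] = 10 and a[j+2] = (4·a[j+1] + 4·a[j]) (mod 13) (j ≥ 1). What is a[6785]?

Listing terms: a[1] = 11, a[2] = 10, a[3] = 6, a[4] = 12, a[5] = 7, a[6] = 11, a[7] = 7, a[8] = 7, a[9] = 4, a[10] = 5, a[11] = 10, a[12] = 8, a[13] = 7, a[14] = 8, a[15] = 8, a[16] = 12, a[17] = 2, a[18] = 4, a[19] = 11, a[20] = 8, a[21] = 11, a[22] = 11, a[23] = 10.
The sequence repeats with period 21.
(6785 - 1) mod 21 = 1, so a[6785] = a[2] = 10.

10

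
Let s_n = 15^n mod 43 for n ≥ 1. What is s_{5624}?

s_1 = 15, s_2 = 10, s_3 = 21, s_4 = 14, s_5 = 38, s_6 = 11, s_7 = 36, s_8 = 24, s_9 = 16, s_{10} = 25, s_{11} = 31, s_{12} = 35, s_{13} = 9, s_{14} = 6, s_{15} = 4, s_{16} = 17, s_{17} = 40, s_{18} = 41, s_{19} = 13, s_{20} = 23, s_{21} = 1, s_{22} = 15.
The sequence repeats with period 21.
(5624 - 1) mod 21 = 16, so s_{5624} = s_{17} = 40.

40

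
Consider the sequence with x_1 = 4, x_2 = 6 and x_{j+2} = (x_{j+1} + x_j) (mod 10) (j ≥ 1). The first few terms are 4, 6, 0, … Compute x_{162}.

6

Listing terms: x_1 = 4, x_2 = 6, x_3 = 0, x_4 = 6, x_5 = 6, x_6 = 2, x_7 = 8, x_8 = 0, x_9 = 8, x_{10} = 8, x_{11} = 6, x_{12} = 4, x_{13} = 0, x_{14} = 4, x_{15} = 4, x_{16} = 8, x_{17} = 2, x_{18} = 0, x_{19} = 2, x_{20} = 2, x_{21} = 4, x_{22} = 6.
The sequence repeats with period 20.
So x_{162} = x_{1 + ((162-1) mod 20)} = x_2 = 6.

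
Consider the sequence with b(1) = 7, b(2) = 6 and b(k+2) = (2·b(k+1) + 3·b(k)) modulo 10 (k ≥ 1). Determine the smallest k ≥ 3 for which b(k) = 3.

We have b(1) = 7; b(2) = 6; b(3) = 3; b(4) = 4; b(5) = 7; b(6) = 6.
The sequence repeats with period 4.
The value 3 first appears (with k ≥ 3) at b(3).

3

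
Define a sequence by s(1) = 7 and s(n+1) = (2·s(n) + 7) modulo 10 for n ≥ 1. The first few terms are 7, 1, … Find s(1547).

Listing terms: s(1) = 7,  s(2) = 1,  s(3) = 9,  s(4) = 5,  s(5) = 7.
The sequence repeats with period 4.
(1547 - 1) mod 4 = 2, so s(1547) = s(3) = 9.

9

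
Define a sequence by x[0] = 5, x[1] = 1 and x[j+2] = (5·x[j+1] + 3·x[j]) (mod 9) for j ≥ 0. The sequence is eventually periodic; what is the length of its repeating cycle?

We have x[0] = 5,  x[1] = 1,  x[2] = 2,  x[3] = 4,  x[4] = 8,  x[5] = 7,  x[6] = 5,  x[7] = 1.
Since (x[6], x[7]) = (x[0], x[1]) = (5, 1) (two consecutive terms determine the rest), the sequence is periodic with period 6.

6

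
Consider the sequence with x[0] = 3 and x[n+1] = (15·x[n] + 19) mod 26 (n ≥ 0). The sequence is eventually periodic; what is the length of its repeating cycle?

12

Listing terms: x[0] = 3, x[1] = 12, x[2] = 17, x[3] = 14, x[4] = 21, x[5] = 22, x[6] = 11, x[7] = 2, x[8] = 23, x[9] = 0, x[10] = 19, x[11] = 18, x[12] = 3.
The sequence repeats with period 12.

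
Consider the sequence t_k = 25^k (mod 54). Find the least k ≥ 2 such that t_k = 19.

Listing terms: t_1 = 25; t_2 = 31; t_3 = 19; t_4 = 43; t_5 = 49; t_6 = 37; t_7 = 7; t_8 = 13; t_9 = 1; t_{10} = 25.
The sequence repeats with period 9.
The value 19 first appears (with k ≥ 2) at t_3.

3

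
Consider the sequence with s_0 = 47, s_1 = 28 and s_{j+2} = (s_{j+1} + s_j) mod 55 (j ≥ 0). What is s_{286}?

19

We have s_0 = 47; s_1 = 28; s_2 = 20; s_3 = 48; s_4 = 13; s_5 = 6; s_6 = 19; s_7 = 25; s_8 = 44; s_9 = 14; s_{10} = 3; s_{11} = 17; s_{12} = 20; s_{13} = 37; s_{14} = 2; s_{15} = 39; s_{16} = 41; s_{17} = 25; s_{18} = 11; s_{19} = 36; s_{20} = 47; s_{21} = 28.
The sequence repeats with period 20.
(286 - 0) mod 20 = 6, so s_{286} = s_6 = 19.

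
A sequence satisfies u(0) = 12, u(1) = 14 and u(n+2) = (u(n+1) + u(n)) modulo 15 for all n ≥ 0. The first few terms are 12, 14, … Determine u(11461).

We have u(0) = 12,  u(1) = 14,  u(2) = 11,  u(3) = 10,  u(4) = 6,  u(5) = 1,  u(6) = 7,  u(7) = 8,  u(8) = 0,  u(9) = 8,  u(10) = 8,  u(11) = 1,  u(12) = 9,  u(13) = 10,  u(14) = 4,  u(15) = 14,  u(16) = 3,  u(17) = 2,  u(18) = 5,  u(19) = 7,  u(20) = 12,  u(21) = 4,  u(22) = 1,  u(23) = 5,  u(24) = 6,  u(25) = 11,  u(26) = 2,  u(27) = 13,  u(28) = 0,  u(29) = 13,  u(30) = 13,  u(31) = 11,  u(32) = 9,  u(33) = 5,  u(34) = 14,  u(35) = 4,  u(36) = 3,  u(37) = 7,  u(38) = 10,  u(39) = 2,  u(40) = 12,  u(41) = 14.
Since (u(40), u(41)) = (u(0), u(1)) = (12, 14) (two consecutive terms determine the rest), the sequence is periodic with period 40.
So u(11461) = u(0 + ((11461-0) mod 40)) = u(21) = 4.

4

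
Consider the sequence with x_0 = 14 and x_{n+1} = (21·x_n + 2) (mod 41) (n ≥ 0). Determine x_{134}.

29

We have x_0 = 14; x_1 = 9; x_2 = 27; x_3 = 36; x_4 = 20; x_5 = 12; x_6 = 8; x_7 = 6; x_8 = 5; x_9 = 25; x_{10} = 35; x_{11} = 40; x_{12} = 22; x_{13} = 13; x_{14} = 29; x_{15} = 37; x_{16} = 0; x_{17} = 2; x_{18} = 3; x_{19} = 24; x_{20} = 14.
The sequence repeats with period 20.
(134 - 0) mod 20 = 14, so x_{134} = x_{14} = 29.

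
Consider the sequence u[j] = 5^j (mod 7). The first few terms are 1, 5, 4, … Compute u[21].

6

u[0] = 1, u[1] = 5, u[2] = 4, u[3] = 6, u[4] = 2, u[5] = 3, u[6] = 1.
Since u[6] = u[0] = 1, the sequence is periodic with period 6.
(21 - 0) mod 6 = 3, so u[21] = u[3] = 6.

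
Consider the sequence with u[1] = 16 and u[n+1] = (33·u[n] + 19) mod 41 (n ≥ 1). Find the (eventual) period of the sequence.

20

Listing terms: u[1] = 16,  u[2] = 14,  u[3] = 30,  u[4] = 25,  u[5] = 24,  u[6] = 32,  u[7] = 9,  u[8] = 29,  u[9] = 33,  u[10] = 1,  u[11] = 11,  u[12] = 13,  u[13] = 38,  u[14] = 2,  u[15] = 3,  u[16] = 36,  u[17] = 18,  u[18] = 39,  u[19] = 35,  u[20] = 26,  u[21] = 16.
The sequence repeats with period 20.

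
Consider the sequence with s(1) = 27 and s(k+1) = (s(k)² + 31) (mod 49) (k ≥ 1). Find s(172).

28

Computing terms: s(1) = 27, s(2) = 25, s(3) = 19, s(4) = 0, s(5) = 31, s(6) = 12, s(7) = 28, s(8) = 31.
Since s(8) = s(5) = 31, the sequence is eventually periodic: after a pre-period of length 4 it cycles with period 3.
For k ≥ 5, s(k) depends only on (k - 5) mod 3. (172 - 5) mod 3 = 2, so s(172) = s(7) = 28.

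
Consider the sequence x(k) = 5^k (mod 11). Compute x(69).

x(0) = 1; x(1) = 5; x(2) = 3; x(3) = 4; x(4) = 9; x(5) = 1.
The sequence repeats with period 5.
(69 - 0) mod 5 = 4, so x(69) = x(4) = 9.

9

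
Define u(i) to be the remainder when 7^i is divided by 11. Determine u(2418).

Listing terms: u(0) = 1,  u(1) = 7,  u(2) = 5,  u(3) = 2,  u(4) = 3,  u(5) = 10,  u(6) = 4,  u(7) = 6,  u(8) = 9,  u(9) = 8,  u(10) = 1.
Since u(10) = u(0) = 1, the sequence is periodic with period 10.
(2418 - 0) mod 10 = 8, so u(2418) = u(8) = 9.

9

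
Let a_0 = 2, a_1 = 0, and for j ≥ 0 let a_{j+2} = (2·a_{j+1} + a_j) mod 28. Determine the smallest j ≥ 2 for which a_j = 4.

3

Listing terms: a_0 = 2, a_1 = 0, a_2 = 2, a_3 = 4, a_4 = 10, a_5 = 24, a_6 = 2, a_7 = 0.
Since (a_6, a_7) = (a_0, a_1) = (2, 0) (two consecutive terms determine the rest), the sequence is periodic with period 6.
The value 4 first appears (with j ≥ 2) at a_3.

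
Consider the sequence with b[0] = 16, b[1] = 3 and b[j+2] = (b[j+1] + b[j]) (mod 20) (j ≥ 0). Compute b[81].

18

Listing terms: b[0] = 16,  b[1] = 3,  b[2] = 19,  b[3] = 2,  b[4] = 1,  b[5] = 3,  b[6] = 4,  b[7] = 7,  b[8] = 11,  b[9] = 18,  b[10] = 9,  b[11] = 7,  b[12] = 16,  b[13] = 3.
Since (b[12], b[13]) = (b[0], b[1]) = (16, 3) (two consecutive terms determine the rest), the sequence is periodic with period 12.
(81 - 0) mod 12 = 9, so b[81] = b[9] = 18.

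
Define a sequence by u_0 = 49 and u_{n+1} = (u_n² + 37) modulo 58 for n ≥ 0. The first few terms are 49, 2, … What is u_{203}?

36

Listing terms: u_0 = 49; u_1 = 2; u_2 = 41; u_3 = 36; u_4 = 57; u_5 = 38; u_6 = 31; u_7 = 12; u_8 = 7; u_9 = 28; u_{10} = 9; u_{11} = 2.
Since u_{11} = u_1 = 2, the sequence is eventually periodic: after a pre-period of length 1 it cycles with period 10.
For n ≥ 1, u_n depends only on (n - 1) mod 10. (203 - 1) mod 10 = 2, so u_{203} = u_3 = 36.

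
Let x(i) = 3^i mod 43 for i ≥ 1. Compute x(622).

31

Computing terms: x(1) = 3,  x(2) = 9,  x(3) = 27,  x(4) = 38,  x(5) = 28,  x(6) = 41,  x(7) = 37,  x(8) = 25,  x(9) = 32,  x(10) = 10,  x(11) = 30,  x(12) = 4,  x(13) = 12,  x(14) = 36,  x(15) = 22,  x(16) = 23,  x(17) = 26,  x(18) = 35,  x(19) = 19,  x(20) = 14,  x(21) = 42,  x(22) = 40,  x(23) = 34,  x(24) = 16,  x(25) = 5,  x(26) = 15,  x(27) = 2,  x(28) = 6,  x(29) = 18,  x(30) = 11,  x(31) = 33,  x(32) = 13,  x(33) = 39,  x(34) = 31,  x(35) = 7,  x(36) = 21,  x(37) = 20,  x(38) = 17,  x(39) = 8,  x(40) = 24,  x(41) = 29,  x(42) = 1,  x(43) = 3.
Since x(43) = x(1) = 3, the sequence is periodic with period 42.
(622 - 1) mod 42 = 33, so x(622) = x(34) = 31.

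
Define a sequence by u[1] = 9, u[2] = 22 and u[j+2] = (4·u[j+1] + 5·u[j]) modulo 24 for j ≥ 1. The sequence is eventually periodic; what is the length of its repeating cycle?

12

Listing terms: u[1] = 9; u[2] = 22; u[3] = 13; u[4] = 18; u[5] = 17; u[6] = 14; u[7] = 21; u[8] = 10; u[9] = 1; u[10] = 6; u[11] = 5; u[12] = 2; u[13] = 9; u[14] = 22.
Since (u[13], u[14]) = (u[1], u[2]) = (9, 22) (two consecutive terms determine the rest), the sequence is periodic with period 12.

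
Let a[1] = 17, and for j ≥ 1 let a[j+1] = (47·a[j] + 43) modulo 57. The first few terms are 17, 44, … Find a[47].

44

Listing terms: a[1] = 17; a[2] = 44; a[3] = 2; a[4] = 23; a[5] = 41; a[6] = 32; a[7] = 8; a[8] = 20; a[9] = 14; a[10] = 17.
Since a[10] = a[1] = 17, the sequence is periodic with period 9.
(47 - 1) mod 9 = 1, so a[47] = a[2] = 44.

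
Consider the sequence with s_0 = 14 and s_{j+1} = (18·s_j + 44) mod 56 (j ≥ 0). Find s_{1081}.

Computing terms: s_0 = 14, s_1 = 16, s_2 = 52, s_3 = 28, s_4 = 44, s_5 = 52.
Since s_5 = s_2 = 52, the sequence is eventually periodic: after a pre-period of length 2 it cycles with period 3.
For j ≥ 2, s_j depends only on (j - 2) mod 3. (1081 - 2) mod 3 = 2, so s_{1081} = s_4 = 44.

44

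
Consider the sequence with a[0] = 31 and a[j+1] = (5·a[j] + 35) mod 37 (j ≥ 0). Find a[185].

Listing terms: a[0] = 31,  a[1] = 5,  a[2] = 23,  a[3] = 2,  a[4] = 8,  a[5] = 1,  a[6] = 3,  a[7] = 13,  a[8] = 26,  a[9] = 17,  a[10] = 9,  a[11] = 6,  a[12] = 28,  a[13] = 27,  a[14] = 22,  a[15] = 34,  a[16] = 20,  a[17] = 24,  a[18] = 7,  a[19] = 33,  a[20] = 15,  a[21] = 36,  a[22] = 30,  a[23] = 0,  a[24] = 35,  a[25] = 25,  a[26] = 12,  a[27] = 21,  a[28] = 29,  a[29] = 32,  a[30] = 10,  a[31] = 11,  a[32] = 16,  a[33] = 4,  a[34] = 18,  a[35] = 14,  a[36] = 31.
The sequence repeats with period 36.
(185 - 0) mod 36 = 5, so a[185] = a[5] = 1.

1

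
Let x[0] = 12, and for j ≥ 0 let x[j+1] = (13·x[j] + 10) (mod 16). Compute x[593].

6

We have x[0] = 12,  x[1] = 6,  x[2] = 8,  x[3] = 2,  x[4] = 4,  x[5] = 14,  x[6] = 0,  x[7] = 10,  x[8] = 12.
Since x[8] = x[0] = 12, the sequence is periodic with period 8.
So x[593] = x[0 + ((593-0) mod 8)] = x[1] = 6.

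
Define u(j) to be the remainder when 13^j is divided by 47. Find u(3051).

Listing terms: u(1) = 13; u(2) = 28; u(3) = 35; u(4) = 32; u(5) = 40; u(6) = 3; u(7) = 39; u(8) = 37; u(9) = 11; u(10) = 2; u(11) = 26; u(12) = 9; u(13) = 23; u(14) = 17; u(15) = 33; u(16) = 6; u(17) = 31; u(18) = 27; u(19) = 22; u(20) = 4; u(21) = 5; u(22) = 18; u(23) = 46; u(24) = 34; u(25) = 19; u(26) = 12; u(27) = 15; u(28) = 7; u(29) = 44; u(30) = 8; u(31) = 10; u(32) = 36; u(33) = 45; u(34) = 21; u(35) = 38; u(36) = 24; u(37) = 30; u(38) = 14; u(39) = 41; u(40) = 16; u(41) = 20; u(42) = 25; u(43) = 43; u(44) = 42; u(45) = 29; u(46) = 1; u(47) = 13.
Since u(47) = u(1) = 13, the sequence is periodic with period 46.
(3051 - 1) mod 46 = 14, so u(3051) = u(15) = 33.

33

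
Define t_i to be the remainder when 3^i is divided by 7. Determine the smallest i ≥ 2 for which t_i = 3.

7

We have t_1 = 3,  t_2 = 2,  t_3 = 6,  t_4 = 4,  t_5 = 5,  t_6 = 1,  t_7 = 3.
The sequence repeats with period 6.
The value 3 next appears (with i ≥ 2) at t_7.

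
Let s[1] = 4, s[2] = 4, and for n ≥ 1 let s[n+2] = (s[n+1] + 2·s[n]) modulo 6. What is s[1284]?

We have s[1] = 4; s[2] = 4; s[3] = 0; s[4] = 2; s[5] = 2; s[6] = 0; s[7] = 4; s[8] = 4.
The sequence repeats with period 6.
(1284 - 1) mod 6 = 5, so s[1284] = s[6] = 0.

0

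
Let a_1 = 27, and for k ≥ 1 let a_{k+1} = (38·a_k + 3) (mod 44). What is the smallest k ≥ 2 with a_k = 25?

We have a_1 = 27, a_2 = 17, a_3 = 33, a_4 = 25, a_5 = 29, a_6 = 5, a_7 = 17.
Since a_7 = a_2 = 17, the sequence is eventually periodic: after a pre-period of length 1 it cycles with period 5.
The value 25 first appears (with k ≥ 2) at a_4.

4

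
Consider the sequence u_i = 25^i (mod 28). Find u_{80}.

9

Computing terms: u_0 = 1, u_1 = 25, u_2 = 9, u_3 = 1.
Since u_3 = u_0 = 1, the sequence is periodic with period 3.
So u_{80} = u_{0 + ((80-0) mod 3)} = u_2 = 9.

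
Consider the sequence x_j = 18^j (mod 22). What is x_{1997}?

6

We have x_1 = 18; x_2 = 16; x_3 = 2; x_4 = 14; x_5 = 10; x_6 = 4; x_7 = 6; x_8 = 20; x_9 = 8; x_{10} = 12; x_{11} = 18.
Since x_{11} = x_1 = 18, the sequence is periodic with period 10.
So x_{1997} = x_{1 + ((1997-1) mod 10)} = x_7 = 6.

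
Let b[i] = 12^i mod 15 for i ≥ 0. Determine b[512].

6

We have b[0] = 1; b[1] = 12; b[2] = 9; b[3] = 3; b[4] = 6; b[5] = 12.
Since b[5] = b[1] = 12, the sequence is eventually periodic: after a pre-period of length 1 it cycles with period 4.
For i ≥ 1, b[i] depends only on (i - 1) mod 4. (512 - 1) mod 4 = 3, so b[512] = b[4] = 6.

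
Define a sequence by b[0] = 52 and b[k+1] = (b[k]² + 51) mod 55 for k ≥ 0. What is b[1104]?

b[0] = 52; b[1] = 5; b[2] = 21; b[3] = 52.
Since b[3] = b[0] = 52, the sequence is periodic with period 3.
(1104 - 0) mod 3 = 0, so b[1104] = b[0] = 52.

52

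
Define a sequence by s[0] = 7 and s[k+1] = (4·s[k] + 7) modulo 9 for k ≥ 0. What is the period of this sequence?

Listing terms: s[0] = 7; s[1] = 8; s[2] = 3; s[3] = 1; s[4] = 2; s[5] = 6; s[6] = 4; s[7] = 5; s[8] = 0; s[9] = 7.
The sequence repeats with period 9.

9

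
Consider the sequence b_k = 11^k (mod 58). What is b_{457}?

31

b_0 = 1, b_1 = 11, b_2 = 5, b_3 = 55, b_4 = 25, b_5 = 43, b_6 = 9, b_7 = 41, b_8 = 45, b_9 = 31, b_{10} = 51, b_{11} = 39, b_{12} = 23, b_{13} = 21, b_{14} = 57, b_{15} = 47, b_{16} = 53, b_{17} = 3, b_{18} = 33, b_{19} = 15, b_{20} = 49, b_{21} = 17, b_{22} = 13, b_{23} = 27, b_{24} = 7, b_{25} = 19, b_{26} = 35, b_{27} = 37, b_{28} = 1.
The sequence repeats with period 28.
(457 - 0) mod 28 = 9, so b_{457} = b_9 = 31.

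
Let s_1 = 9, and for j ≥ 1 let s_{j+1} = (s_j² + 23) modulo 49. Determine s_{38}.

39

s_1 = 9, s_2 = 6, s_3 = 10, s_4 = 25, s_5 = 11, s_6 = 46, s_7 = 32, s_8 = 18, s_9 = 4, s_{10} = 39, s_{11} = 25.
Since s_{11} = s_4 = 25, the sequence is eventually periodic: after a pre-period of length 3 it cycles with period 7.
For j ≥ 4, s_j depends only on (j - 4) mod 7. (38 - 4) mod 7 = 6, so s_{38} = s_{10} = 39.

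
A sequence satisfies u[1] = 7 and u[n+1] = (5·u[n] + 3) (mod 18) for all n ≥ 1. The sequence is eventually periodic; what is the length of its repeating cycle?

u[1] = 7; u[2] = 2; u[3] = 13; u[4] = 14; u[5] = 1; u[6] = 8; u[7] = 7.
Since u[7] = u[1] = 7, the sequence is periodic with period 6.

6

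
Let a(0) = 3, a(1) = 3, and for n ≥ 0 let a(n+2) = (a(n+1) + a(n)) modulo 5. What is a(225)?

4

a(0) = 3, a(1) = 3, a(2) = 1, a(3) = 4, a(4) = 0, a(5) = 4, a(6) = 4, a(7) = 3, a(8) = 2, a(9) = 0, a(10) = 2, a(11) = 2, a(12) = 4, a(13) = 1, a(14) = 0, a(15) = 1, a(16) = 1, a(17) = 2, a(18) = 3, a(19) = 0, a(20) = 3, a(21) = 3.
The sequence repeats with period 20.
(225 - 0) mod 20 = 5, so a(225) = a(5) = 4.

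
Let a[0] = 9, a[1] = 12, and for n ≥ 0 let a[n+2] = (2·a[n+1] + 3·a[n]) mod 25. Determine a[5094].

Listing terms: a[0] = 9; a[1] = 12; a[2] = 1; a[3] = 13; a[4] = 4; a[5] = 22; a[6] = 6; a[7] = 3; a[8] = 24; a[9] = 7; a[10] = 11; a[11] = 18; a[12] = 19; a[13] = 17; a[14] = 16; a[15] = 8; a[16] = 14; a[17] = 2; a[18] = 21; a[19] = 23; a[20] = 9; a[21] = 12.
The sequence repeats with period 20.
(5094 - 0) mod 20 = 14, so a[5094] = a[14] = 16.

16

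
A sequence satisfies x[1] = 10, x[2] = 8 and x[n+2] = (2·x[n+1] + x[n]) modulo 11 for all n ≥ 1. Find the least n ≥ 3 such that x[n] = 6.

Listing terms: x[1] = 10, x[2] = 8, x[3] = 4, x[4] = 5, x[5] = 3, x[6] = 0, x[7] = 3, x[8] = 6, x[9] = 4, x[10] = 3, x[11] = 10, x[12] = 1, x[13] = 1, x[14] = 3, x[15] = 7, x[16] = 6, x[17] = 8, x[18] = 0, x[19] = 8, x[20] = 5, x[21] = 7, x[22] = 8, x[23] = 1, x[24] = 10, x[25] = 10, x[26] = 8.
Since (x[25], x[26]) = (x[1], x[2]) = (10, 8) (two consecutive terms determine the rest), the sequence is periodic with period 24.
The value 6 first appears (with n ≥ 3) at x[8].

8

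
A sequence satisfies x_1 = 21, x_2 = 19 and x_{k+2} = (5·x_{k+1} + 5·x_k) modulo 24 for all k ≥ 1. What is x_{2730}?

2

Computing terms: x_1 = 21, x_2 = 19, x_3 = 8, x_4 = 15, x_5 = 19, x_6 = 2, x_7 = 9, x_8 = 7, x_9 = 8, x_{10} = 3, x_{11} = 7, x_{12} = 2, x_{13} = 21, x_{14} = 19.
The sequence repeats with period 12.
So x_{2730} = x_{1 + ((2730-1) mod 12)} = x_6 = 2.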